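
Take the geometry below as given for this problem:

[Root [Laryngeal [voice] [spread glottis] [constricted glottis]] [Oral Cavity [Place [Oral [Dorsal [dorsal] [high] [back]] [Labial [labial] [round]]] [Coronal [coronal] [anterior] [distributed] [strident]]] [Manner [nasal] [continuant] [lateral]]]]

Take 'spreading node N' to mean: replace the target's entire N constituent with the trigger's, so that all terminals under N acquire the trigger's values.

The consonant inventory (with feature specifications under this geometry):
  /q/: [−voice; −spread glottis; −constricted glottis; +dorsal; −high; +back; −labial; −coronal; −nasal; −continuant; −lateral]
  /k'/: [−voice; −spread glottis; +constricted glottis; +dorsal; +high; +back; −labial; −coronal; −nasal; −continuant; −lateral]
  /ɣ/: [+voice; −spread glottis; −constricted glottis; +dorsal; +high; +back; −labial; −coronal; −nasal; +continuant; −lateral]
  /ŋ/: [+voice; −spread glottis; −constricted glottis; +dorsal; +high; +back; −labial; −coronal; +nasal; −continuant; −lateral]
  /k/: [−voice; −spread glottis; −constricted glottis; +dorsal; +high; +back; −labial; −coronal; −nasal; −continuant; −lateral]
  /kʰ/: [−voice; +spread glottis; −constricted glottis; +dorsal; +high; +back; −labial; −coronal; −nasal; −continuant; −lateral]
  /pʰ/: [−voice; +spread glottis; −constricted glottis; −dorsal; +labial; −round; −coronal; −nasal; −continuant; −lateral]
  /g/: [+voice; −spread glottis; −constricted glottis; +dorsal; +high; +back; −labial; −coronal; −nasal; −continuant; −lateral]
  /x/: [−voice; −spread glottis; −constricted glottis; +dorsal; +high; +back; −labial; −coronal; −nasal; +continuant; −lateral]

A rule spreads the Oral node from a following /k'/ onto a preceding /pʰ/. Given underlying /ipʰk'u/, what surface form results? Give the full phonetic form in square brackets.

[ikʰk'u]

Terminals under Oral in this geometry: [dorsal], [high], [back], [labial], [round].
The target acquires /k'/'s values for everything under Oral — [+dorsal], [+high], [+back], [−labial] — while keeping its own [voice], [spread glottis], [constricted glottis], ….
The resulting bundle matches /kʰ/ in the inventory; substituting it for /pʰ/ gives [ikʰk'u].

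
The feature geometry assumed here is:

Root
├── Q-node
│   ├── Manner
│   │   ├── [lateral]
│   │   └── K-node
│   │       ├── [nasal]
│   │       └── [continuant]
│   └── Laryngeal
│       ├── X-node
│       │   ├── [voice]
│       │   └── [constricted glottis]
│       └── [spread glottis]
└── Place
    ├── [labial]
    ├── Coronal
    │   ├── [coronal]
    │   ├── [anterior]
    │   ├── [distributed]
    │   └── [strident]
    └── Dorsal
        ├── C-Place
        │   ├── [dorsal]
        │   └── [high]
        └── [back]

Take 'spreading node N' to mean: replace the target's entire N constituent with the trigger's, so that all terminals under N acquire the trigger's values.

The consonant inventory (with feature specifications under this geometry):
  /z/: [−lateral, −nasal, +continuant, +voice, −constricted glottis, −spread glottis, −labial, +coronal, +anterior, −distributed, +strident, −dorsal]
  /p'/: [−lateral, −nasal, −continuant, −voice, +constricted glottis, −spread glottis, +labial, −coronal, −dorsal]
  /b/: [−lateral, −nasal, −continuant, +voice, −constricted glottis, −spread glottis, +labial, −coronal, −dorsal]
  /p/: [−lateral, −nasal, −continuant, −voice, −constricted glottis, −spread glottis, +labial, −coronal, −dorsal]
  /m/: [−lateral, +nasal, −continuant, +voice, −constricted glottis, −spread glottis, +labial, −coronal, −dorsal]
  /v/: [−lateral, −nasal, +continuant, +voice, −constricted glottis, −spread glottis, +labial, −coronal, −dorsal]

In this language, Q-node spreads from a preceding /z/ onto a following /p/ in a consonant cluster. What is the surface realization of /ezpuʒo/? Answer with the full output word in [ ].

The Q-node node dominates the terminals [lateral], [nasal], [continuant], [voice], [constricted glottis], [spread glottis].
The target acquires /z/'s values for everything under Q-node — [−lateral], [−nasal], [+continuant], [+voice], [−constricted glottis], [−spread glottis] — while keeping its own [labial], [coronal], [dorsal].
Among the inventory, only /v/ has exactly this specification, giving the surface form [ezvuʒo].

[ezvuʒo]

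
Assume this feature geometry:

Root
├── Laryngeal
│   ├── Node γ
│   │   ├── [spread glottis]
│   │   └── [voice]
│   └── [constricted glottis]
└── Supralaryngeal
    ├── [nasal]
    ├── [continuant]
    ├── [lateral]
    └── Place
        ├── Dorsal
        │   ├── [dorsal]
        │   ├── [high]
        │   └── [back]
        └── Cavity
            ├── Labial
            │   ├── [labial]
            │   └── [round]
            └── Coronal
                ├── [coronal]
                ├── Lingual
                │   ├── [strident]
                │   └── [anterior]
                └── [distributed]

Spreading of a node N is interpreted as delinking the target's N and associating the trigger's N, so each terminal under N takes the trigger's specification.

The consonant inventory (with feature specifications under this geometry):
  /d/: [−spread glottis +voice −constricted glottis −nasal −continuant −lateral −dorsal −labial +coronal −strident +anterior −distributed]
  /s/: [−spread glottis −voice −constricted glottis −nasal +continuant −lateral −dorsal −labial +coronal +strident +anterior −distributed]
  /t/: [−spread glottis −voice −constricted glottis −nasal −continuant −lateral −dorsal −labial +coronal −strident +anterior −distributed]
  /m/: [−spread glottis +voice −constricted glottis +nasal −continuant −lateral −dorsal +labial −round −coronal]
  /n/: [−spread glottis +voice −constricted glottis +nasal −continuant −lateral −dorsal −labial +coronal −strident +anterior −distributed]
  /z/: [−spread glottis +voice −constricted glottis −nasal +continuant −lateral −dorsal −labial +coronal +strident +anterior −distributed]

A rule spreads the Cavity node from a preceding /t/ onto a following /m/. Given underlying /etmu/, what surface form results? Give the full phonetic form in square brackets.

[etnu]

Cavity immediately or transitively dominates [labial], [round], [coronal], [strident], [anterior], [distributed].
The target acquires /t/'s values for everything under Cavity — [−labial], [+coronal], [−strident], [+anterior], [−distributed] — while keeping its own [spread glottis], [voice], [constricted glottis], ….
Among the inventory, only /n/ has exactly this specification, giving the surface form [etnu].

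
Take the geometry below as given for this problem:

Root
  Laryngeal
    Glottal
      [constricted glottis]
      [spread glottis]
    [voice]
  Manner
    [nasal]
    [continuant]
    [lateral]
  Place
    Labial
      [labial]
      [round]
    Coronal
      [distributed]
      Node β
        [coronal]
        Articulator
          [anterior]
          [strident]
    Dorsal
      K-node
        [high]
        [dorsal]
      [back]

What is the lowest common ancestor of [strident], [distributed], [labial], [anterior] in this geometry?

[strident] is immediately dominated by Articulator.
[distributed] is immediately dominated by Coronal.
[labial] is immediately dominated by Labial.
[anterior] is immediately dominated by Articulator.
Place is the lowest common ancestor — every listed feature sits under it, and no single subconstituent of Place covers them all.

Place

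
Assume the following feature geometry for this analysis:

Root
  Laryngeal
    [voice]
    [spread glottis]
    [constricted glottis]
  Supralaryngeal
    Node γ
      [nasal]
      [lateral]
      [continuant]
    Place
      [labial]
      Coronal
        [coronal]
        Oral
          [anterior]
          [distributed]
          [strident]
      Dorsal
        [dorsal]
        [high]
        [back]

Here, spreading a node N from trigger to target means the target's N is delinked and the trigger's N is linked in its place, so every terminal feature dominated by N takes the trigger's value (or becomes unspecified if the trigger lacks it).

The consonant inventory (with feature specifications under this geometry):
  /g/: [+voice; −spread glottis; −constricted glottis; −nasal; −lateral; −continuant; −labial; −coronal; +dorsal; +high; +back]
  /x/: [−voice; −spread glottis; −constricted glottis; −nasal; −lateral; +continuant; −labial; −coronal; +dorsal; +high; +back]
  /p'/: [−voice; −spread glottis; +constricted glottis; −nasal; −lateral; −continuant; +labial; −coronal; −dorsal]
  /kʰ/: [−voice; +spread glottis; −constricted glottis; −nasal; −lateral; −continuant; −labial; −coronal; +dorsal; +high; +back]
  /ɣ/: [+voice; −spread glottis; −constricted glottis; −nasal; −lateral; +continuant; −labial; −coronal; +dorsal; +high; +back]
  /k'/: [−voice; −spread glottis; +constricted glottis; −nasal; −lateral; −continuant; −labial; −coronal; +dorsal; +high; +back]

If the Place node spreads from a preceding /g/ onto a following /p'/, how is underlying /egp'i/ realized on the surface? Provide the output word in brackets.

Place immediately or transitively dominates [labial], [coronal], [anterior], [distributed], [strident], [dorsal], [high], [back].
After delinking /p'/'s Place and linking /g/'s, the affected terminals become [−labial], [−coronal], [+dorsal], [+high], [+back]; [voice], [spread glottis], [constricted glottis], … (outside Place) are retained from /p'/.
The resulting bundle matches /k'/ in the inventory; substituting it for /p'/ gives [egk'i].

[egk'i]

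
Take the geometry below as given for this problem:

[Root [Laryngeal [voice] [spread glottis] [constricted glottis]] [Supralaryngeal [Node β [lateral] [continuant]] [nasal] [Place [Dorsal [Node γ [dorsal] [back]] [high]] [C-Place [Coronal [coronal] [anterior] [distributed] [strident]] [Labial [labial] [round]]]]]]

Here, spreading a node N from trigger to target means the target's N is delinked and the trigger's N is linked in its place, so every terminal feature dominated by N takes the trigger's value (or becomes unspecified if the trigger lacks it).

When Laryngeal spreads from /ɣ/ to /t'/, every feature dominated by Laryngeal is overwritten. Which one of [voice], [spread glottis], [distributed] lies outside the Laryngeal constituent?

Laryngeal dominates exactly [voice], [spread glottis], [constricted glottis].
[voice], [spread glottis] all lie under Laryngeal, so they are overwritten when Laryngeal spreads.
But [distributed] is a dependent of Coronal, outside Laryngeal; it is therefore untouched by the spreading.

[distributed]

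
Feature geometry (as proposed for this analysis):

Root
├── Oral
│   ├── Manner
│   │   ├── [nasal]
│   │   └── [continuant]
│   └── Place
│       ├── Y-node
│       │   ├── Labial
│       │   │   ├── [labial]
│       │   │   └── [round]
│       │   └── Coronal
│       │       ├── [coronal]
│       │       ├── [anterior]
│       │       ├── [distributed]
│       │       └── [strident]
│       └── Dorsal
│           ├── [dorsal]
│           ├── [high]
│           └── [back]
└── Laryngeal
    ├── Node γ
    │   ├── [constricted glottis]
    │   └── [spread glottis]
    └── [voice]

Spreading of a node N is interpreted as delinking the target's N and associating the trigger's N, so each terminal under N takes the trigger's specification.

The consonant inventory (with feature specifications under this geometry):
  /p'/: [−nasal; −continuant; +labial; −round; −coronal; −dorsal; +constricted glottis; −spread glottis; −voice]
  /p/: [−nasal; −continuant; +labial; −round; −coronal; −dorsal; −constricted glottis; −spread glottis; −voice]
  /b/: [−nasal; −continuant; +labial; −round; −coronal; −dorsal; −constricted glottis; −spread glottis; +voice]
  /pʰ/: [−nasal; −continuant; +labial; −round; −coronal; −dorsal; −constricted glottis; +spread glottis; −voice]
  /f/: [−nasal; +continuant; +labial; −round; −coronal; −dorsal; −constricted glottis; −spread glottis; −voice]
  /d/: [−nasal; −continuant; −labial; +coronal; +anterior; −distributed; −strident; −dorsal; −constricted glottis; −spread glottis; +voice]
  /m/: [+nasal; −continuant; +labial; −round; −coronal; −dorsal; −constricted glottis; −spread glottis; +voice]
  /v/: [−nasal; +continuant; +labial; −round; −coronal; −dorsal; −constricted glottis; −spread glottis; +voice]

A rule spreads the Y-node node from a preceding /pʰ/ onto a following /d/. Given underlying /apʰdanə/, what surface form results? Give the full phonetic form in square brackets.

[apʰbanə]

Terminals under Y-node in this geometry: [labial], [round], [coronal], [anterior], [distributed], [strident].
Spreading Y-node from /pʰ/ onto /d/ replaces those values with /pʰ/'s: [+labial], [−round], [−coronal]. Features outside Y-node ([nasal], [continuant], [dorsal], …) stay as in /d/.
This feature bundle is that of [b], so /apʰdanə/ surfaces as [apʰbanə].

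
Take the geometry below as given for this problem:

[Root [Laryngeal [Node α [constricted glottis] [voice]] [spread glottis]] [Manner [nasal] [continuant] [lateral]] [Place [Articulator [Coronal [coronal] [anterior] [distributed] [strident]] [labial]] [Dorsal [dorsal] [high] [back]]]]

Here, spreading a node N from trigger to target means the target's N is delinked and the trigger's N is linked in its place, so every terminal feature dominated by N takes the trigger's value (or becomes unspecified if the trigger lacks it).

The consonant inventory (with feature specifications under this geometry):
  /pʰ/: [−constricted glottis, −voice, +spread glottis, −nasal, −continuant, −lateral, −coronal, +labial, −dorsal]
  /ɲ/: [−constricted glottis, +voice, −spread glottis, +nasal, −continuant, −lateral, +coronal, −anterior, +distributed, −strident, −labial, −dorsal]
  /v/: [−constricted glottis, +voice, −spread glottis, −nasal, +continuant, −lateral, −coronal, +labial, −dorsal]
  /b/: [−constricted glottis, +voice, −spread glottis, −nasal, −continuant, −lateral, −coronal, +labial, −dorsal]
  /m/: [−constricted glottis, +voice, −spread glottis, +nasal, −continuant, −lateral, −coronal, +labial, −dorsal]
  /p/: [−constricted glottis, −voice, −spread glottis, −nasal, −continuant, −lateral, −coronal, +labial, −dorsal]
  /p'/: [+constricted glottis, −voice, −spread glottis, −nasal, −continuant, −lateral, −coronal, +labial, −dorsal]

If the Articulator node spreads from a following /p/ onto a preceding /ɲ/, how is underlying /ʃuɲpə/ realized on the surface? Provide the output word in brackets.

[ʃumpə]

Terminals under Articulator in this geometry: [coronal], [anterior], [distributed], [strident], [labial].
After delinking /ɲ/'s Articulator and linking /p/'s, the affected terminals become [−coronal], [+labial]; [constricted glottis], [voice], [spread glottis], … (outside Articulator) are retained from /ɲ/.
The resulting bundle matches /m/ in the inventory; substituting it for /ɲ/ gives [ʃumpə].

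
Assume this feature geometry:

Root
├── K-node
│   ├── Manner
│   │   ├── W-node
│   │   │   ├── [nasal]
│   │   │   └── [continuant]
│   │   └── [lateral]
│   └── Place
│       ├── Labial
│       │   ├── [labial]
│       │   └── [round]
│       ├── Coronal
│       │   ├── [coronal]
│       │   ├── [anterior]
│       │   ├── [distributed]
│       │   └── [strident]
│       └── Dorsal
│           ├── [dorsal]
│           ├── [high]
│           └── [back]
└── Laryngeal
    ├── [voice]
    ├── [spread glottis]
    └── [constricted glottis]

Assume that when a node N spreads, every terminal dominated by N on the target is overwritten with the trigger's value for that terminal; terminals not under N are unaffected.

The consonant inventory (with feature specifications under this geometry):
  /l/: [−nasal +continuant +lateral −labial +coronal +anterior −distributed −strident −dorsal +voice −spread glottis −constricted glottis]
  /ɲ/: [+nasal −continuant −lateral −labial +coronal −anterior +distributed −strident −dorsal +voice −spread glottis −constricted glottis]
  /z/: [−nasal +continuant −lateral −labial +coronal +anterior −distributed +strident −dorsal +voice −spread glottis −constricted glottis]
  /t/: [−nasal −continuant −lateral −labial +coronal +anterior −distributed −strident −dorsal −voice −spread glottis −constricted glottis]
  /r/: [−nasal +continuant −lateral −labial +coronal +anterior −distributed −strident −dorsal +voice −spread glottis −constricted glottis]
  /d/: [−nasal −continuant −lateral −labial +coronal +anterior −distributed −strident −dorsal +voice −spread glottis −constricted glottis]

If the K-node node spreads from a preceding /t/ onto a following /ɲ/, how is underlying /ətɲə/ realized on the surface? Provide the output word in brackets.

[ətdə]

K-node immediately or transitively dominates [nasal], [continuant], [lateral], [labial], [round], [coronal], [anterior], [distributed], [strident], [dorsal], [high], [back].
The target acquires /t/'s values for everything under K-node — [−nasal], [−continuant], [−lateral], [−labial], [+coronal], [+anterior], [−distributed], [−strident], [−dorsal] — while keeping its own [voice], [spread glottis], [constricted glottis].
Among the inventory, only /d/ has exactly this specification, giving the surface form [ətdə].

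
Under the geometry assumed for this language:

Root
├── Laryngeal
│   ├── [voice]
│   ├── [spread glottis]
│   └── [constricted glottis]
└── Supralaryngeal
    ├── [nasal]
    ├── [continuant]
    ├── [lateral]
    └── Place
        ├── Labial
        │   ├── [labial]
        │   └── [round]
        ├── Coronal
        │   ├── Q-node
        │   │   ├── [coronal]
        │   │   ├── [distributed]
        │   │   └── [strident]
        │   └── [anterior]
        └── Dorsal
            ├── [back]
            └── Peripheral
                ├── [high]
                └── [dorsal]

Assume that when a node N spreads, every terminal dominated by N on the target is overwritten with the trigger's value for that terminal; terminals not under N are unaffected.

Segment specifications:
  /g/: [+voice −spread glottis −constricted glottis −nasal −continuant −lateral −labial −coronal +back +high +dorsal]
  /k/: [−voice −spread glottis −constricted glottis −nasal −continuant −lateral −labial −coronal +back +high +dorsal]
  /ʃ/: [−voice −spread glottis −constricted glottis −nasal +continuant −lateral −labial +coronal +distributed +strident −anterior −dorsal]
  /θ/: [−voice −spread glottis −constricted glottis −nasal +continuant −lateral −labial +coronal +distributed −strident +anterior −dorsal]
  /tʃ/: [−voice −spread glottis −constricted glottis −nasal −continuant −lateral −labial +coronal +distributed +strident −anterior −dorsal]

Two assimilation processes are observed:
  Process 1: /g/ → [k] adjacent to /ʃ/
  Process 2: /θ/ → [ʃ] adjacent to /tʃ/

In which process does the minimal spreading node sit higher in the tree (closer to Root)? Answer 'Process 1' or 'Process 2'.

Process 1 alters [voice]; the lowest dominating node is [voice] (depth 2 from Root).
Process 2: the features that change are [anterior], [strident]; the minimal node is Coronal (depth 3).
Depth 2 < depth 3; Process 1 involves the structurally higher constituent [voice].

Process 1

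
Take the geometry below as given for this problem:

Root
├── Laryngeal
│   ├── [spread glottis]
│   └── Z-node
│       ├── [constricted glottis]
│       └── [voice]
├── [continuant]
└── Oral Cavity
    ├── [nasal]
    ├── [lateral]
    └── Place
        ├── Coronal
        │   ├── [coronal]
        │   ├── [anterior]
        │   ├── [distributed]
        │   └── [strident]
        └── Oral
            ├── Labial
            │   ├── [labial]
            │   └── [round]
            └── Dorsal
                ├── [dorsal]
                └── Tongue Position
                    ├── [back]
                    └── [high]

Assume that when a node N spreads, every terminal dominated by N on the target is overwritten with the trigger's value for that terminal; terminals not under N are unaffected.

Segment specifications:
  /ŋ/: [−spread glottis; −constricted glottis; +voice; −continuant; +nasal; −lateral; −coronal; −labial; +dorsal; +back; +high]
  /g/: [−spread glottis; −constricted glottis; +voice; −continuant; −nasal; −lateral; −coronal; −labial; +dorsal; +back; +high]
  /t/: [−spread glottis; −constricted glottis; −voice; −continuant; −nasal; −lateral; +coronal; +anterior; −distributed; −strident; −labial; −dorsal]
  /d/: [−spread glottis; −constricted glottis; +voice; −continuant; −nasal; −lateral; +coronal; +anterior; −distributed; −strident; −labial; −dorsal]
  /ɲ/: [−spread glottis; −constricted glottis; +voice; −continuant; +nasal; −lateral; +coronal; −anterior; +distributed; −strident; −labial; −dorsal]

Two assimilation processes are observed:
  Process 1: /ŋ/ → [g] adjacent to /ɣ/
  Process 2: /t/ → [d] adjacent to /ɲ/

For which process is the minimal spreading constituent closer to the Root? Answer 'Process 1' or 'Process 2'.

In Process 1, [nasal] changes, so the minimal spreading node is [nasal] at depth 2.
Process 2 alters [voice]; the lowest dominating node is [voice] (depth 3 from Root).
Depth 2 < depth 3; Process 1 involves the structurally higher constituent [nasal].

Process 1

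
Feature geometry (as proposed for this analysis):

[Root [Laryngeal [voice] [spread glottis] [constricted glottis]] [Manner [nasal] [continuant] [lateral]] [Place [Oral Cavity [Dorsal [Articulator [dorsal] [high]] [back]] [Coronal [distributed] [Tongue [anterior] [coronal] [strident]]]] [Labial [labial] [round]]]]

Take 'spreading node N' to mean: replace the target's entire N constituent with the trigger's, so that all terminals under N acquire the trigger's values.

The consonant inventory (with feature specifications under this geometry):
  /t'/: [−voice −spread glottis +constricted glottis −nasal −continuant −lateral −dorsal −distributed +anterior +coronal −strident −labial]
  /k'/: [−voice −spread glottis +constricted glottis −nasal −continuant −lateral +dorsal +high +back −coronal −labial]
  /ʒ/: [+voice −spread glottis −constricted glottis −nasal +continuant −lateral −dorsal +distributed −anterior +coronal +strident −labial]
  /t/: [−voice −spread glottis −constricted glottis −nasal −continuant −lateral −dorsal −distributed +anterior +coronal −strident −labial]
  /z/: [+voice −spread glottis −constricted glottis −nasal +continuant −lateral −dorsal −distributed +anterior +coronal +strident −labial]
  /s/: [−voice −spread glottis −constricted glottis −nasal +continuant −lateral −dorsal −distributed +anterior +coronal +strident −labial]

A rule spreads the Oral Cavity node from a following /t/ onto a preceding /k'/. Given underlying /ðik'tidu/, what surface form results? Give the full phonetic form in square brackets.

Terminals under Oral Cavity in this geometry: [dorsal], [high], [back], [distributed], [anterior], [coronal], [strident].
Spreading Oral Cavity from /t/ onto /k'/ replaces those values with /t/'s: [−dorsal], [−distributed], [+anterior], [+coronal], [−strident]. Features outside Oral Cavity ([voice], [spread glottis], [constricted glottis], …) stay as in /k'/.
Among the inventory, only /t'/ has exactly this specification, giving the surface form [ðit'tidu].

[ðit'tidu]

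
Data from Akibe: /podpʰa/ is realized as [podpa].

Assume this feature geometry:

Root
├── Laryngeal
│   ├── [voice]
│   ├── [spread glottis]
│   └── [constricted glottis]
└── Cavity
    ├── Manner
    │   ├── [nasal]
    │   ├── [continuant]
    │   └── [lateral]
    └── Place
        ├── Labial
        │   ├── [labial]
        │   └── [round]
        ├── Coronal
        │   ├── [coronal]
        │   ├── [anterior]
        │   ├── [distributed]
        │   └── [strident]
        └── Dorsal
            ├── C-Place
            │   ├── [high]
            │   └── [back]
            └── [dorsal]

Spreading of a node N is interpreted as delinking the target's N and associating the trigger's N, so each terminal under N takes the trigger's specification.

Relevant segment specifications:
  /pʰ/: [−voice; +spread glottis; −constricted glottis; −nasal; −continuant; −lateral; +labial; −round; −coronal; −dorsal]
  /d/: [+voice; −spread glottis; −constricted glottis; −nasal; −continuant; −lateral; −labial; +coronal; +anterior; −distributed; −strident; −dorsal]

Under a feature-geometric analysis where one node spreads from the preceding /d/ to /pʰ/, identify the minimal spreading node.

/pʰ/ and [p] differ in [spread glottis]; every other specified feature is identical.
Only a single terminal changes, and /d/ supplies the new value, so [spread glottis] itself is the minimal spreading constituent.
Had Laryngeal or a higher node spread, [voice] would have taken /d/'s value; it stays as in /pʰ/, confirming the spreading constituent is exactly [spread glottis].

[spread glottis]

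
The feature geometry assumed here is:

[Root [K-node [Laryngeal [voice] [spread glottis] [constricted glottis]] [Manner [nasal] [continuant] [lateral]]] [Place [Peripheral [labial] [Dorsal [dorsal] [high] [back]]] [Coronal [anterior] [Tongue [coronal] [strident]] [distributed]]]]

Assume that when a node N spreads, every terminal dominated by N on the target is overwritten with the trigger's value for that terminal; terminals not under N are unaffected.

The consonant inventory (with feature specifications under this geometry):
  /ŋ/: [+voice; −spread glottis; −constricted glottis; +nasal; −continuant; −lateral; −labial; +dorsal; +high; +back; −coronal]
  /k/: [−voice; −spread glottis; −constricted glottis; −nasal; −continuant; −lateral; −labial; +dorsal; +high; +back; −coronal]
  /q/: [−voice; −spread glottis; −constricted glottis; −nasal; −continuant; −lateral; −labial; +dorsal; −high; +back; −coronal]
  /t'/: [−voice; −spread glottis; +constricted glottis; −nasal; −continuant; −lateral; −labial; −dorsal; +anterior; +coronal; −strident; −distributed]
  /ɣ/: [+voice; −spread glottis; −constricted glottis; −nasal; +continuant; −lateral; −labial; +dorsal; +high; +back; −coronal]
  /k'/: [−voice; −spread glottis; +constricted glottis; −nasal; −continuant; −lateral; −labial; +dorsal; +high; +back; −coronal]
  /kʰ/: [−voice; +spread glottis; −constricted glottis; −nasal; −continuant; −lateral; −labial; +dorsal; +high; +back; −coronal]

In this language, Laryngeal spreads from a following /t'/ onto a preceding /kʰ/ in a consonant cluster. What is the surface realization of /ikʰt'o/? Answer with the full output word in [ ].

[ik't'o]

Laryngeal immediately or transitively dominates [voice], [spread glottis], [constricted glottis].
The target acquires /t'/'s values for everything under Laryngeal — [−voice], [−spread glottis], [+constricted glottis] — while keeping its own [nasal], [continuant], [lateral], ….
This feature bundle is that of [k'], so /ikʰt'o/ surfaces as [ik't'o].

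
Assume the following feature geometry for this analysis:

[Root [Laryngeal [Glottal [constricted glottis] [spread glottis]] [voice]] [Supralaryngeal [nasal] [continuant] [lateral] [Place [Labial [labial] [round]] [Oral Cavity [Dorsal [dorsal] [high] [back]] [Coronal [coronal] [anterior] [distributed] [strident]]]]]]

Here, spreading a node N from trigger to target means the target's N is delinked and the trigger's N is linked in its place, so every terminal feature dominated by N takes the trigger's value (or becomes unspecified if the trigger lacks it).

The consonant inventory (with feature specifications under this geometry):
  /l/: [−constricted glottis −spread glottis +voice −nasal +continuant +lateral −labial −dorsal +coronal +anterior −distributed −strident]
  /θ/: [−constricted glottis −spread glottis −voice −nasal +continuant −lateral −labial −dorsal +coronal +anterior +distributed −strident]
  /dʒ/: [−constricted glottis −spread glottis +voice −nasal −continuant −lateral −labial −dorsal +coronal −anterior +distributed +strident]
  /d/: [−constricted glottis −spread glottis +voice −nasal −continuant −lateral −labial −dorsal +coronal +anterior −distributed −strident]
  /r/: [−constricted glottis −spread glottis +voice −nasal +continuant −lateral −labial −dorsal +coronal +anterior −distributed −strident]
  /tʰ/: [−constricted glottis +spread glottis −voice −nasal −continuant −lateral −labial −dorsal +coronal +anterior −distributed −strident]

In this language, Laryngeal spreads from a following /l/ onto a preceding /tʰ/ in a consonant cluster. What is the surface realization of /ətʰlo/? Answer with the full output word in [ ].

Terminals under Laryngeal in this geometry: [constricted glottis], [spread glottis], [voice].
Spreading Laryngeal from /l/ onto /tʰ/ replaces those values with /l/'s: [−constricted glottis], [−spread glottis], [+voice]. Features outside Laryngeal ([nasal], [continuant], [lateral], …) stay as in /tʰ/.
This feature bundle is that of [d], so /ətʰlo/ surfaces as [ədlo].

[ədlo]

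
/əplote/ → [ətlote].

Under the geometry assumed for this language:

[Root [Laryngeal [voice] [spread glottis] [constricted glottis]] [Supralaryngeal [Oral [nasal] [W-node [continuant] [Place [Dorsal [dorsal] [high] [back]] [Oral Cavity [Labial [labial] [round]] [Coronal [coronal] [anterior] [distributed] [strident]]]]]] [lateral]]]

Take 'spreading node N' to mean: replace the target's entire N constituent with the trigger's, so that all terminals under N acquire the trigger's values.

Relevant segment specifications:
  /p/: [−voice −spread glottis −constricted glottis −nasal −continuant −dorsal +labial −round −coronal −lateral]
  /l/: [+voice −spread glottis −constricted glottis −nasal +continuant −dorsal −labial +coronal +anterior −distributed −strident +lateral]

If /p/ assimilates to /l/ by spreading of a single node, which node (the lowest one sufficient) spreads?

Oral Cavity

Comparing /p/ with its surface form [t], the features that change are [labial], [round], [coronal], [anterior], [distributed], [strident].
The smallest constituent containing every changed terminal is Oral Cavity — each of its daughters lacks at least one of the affected features.
Delinking /p/'s Oral Cavity and associating /l/'s Oral Cavity gives precisely the feature bundle of [t].
Features on which the two segments disagree outside Oral Cavity, such as [voice], [continuant], are unchanged — nothing dominating them spread, and Oral Cavity is the minimal sufficient constituent.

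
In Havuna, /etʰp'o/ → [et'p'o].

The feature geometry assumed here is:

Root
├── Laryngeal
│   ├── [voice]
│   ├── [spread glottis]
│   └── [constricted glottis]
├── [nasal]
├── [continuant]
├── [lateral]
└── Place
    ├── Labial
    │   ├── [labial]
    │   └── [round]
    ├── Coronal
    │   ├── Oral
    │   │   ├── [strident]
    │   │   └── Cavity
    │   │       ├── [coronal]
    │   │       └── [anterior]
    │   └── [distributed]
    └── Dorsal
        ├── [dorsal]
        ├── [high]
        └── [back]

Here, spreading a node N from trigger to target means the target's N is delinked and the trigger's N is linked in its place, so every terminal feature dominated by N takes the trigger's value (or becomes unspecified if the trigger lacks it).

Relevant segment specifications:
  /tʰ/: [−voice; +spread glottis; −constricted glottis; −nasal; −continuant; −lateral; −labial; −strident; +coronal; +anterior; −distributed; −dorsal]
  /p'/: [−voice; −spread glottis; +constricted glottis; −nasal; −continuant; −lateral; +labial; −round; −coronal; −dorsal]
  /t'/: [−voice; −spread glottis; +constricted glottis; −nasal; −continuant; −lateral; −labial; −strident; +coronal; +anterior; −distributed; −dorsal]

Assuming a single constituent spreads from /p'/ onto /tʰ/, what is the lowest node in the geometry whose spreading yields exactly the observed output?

/tʰ/ and [t'] differ in [spread glottis], [constricted glottis]; every other specified feature is identical.
The smallest constituent containing every changed terminal is Laryngeal — each of its daughters lacks at least one of the affected features.
Delinking /tʰ/'s Laryngeal and associating /p'/'s Laryngeal gives precisely the feature bundle of [t'].
Since [labial], [coronal] are preserved even though /p'/ disagrees there, no node above Laryngeal spread.

Laryngeal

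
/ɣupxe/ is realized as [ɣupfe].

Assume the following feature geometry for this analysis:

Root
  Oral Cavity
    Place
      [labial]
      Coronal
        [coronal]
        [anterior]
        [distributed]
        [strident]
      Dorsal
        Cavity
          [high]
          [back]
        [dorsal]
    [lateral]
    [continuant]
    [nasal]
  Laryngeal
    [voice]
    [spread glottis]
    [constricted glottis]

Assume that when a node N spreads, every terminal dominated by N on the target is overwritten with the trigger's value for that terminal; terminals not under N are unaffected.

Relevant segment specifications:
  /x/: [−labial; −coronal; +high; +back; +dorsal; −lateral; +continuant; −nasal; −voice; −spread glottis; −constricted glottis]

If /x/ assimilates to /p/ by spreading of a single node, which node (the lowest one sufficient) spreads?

Feature comparison: [labial], [dorsal], [high], [back] differ between /x/ and [f]; the remaining terminals match.
The smallest constituent containing every changed terminal is Place — each of its daughters lacks at least one of the affected features.
Delinking /x/'s Place and associating /p/'s Place gives precisely the feature bundle of [f].
Since [continuant] is preserved even though /p/ disagrees there, no node above Place spread.

Place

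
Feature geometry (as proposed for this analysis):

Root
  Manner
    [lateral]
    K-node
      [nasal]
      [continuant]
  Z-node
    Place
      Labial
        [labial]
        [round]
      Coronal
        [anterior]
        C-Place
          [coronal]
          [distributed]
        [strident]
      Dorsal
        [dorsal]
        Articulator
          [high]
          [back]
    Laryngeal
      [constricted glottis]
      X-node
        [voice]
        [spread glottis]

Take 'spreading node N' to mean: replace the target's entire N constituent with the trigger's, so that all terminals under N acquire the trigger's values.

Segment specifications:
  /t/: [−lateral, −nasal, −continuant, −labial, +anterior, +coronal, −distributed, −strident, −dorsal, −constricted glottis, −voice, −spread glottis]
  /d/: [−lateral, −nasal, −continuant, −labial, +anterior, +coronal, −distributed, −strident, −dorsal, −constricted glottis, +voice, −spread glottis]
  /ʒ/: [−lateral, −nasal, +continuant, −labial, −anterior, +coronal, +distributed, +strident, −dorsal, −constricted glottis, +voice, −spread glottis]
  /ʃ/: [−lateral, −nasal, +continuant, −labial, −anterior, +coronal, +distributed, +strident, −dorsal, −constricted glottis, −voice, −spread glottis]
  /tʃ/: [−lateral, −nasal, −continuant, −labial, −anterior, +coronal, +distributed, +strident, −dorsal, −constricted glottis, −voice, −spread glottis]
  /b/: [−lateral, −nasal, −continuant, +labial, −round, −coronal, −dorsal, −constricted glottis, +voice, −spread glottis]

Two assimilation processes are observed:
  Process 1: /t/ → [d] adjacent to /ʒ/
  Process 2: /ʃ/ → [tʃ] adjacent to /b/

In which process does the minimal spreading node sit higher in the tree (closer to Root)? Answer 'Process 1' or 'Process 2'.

In Process 1, [voice] changes, so the minimal spreading node is [voice] at depth 4.
Process 2: the feature that changes is [continuant]; the minimal node is [continuant] (depth 3).
[continuant] (depth 3) sits above [voice] (depth 4), making Process 2 the one with the higher spreading node.

Process 2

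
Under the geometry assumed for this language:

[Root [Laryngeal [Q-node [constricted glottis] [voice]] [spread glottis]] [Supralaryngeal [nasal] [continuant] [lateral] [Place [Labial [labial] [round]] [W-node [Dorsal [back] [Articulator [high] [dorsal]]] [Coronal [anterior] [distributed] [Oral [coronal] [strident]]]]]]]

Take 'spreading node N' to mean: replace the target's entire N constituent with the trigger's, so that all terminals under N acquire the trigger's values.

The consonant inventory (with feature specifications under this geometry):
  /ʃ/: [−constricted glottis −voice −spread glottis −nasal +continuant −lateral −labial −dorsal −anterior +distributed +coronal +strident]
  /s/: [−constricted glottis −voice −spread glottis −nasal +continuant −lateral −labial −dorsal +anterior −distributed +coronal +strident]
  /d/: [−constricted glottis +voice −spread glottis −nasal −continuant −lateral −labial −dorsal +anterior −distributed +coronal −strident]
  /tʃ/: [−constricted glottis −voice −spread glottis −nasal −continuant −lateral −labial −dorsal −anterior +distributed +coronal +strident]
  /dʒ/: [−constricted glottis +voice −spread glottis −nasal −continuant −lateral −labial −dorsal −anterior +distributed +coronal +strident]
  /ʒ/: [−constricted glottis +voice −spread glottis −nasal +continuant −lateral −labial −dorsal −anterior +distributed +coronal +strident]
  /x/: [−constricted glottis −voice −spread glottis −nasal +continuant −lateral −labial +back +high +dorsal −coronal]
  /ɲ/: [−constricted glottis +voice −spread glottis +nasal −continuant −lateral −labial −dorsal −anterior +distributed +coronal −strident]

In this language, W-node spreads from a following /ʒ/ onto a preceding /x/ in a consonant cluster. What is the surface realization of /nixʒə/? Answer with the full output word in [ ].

[niʃʒə]

W-node immediately or transitively dominates [back], [high], [dorsal], [anterior], [distributed], [coronal], [strident].
Spreading W-node from /ʒ/ onto /x/ replaces those values with /ʒ/'s: [−dorsal], [−anterior], [+distributed], [+coronal], [+strident]. Features outside W-node ([constricted glottis], [voice], [spread glottis], …) stay as in /x/.
This feature bundle is that of [ʃ], so /nixʒə/ surfaces as [niʃʒə].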